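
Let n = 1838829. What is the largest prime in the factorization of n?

1838829 = 3 · 612943
612943 = 71 · 8633
8633 = 89 · 97
97 is prime.
So 1838829 = 3 · 71 · 89 · 97; the largest prime factor is 97.

97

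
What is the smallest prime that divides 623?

7

623 is odd.
Digit sum 11, not divisible by 3.
Ends in 3: not divisible by 5.
7: 623 = 7·89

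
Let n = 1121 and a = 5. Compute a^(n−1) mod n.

416

5^1 ≡ 5 (mod 1121)
5^2 ≡ 5^2 = 25 ≡ 25 (mod 1121)
5^4 ≡ 25^2 = 625 ≡ 625 (mod 1121)
5^8 ≡ 625^2 = 390625 ≡ 517 (mod 1121)
5^16 ≡ 517^2 = 267289 ≡ 491 (mod 1121)
5^32 ≡ 491^2 = 241081 ≡ 66 (mod 1121)
5^64 ≡ 66^2 = 4356 ≡ 993 (mod 1121)
5^128 ≡ 993^2 = 986049 ≡ 690 (mod 1121)
5^256 ≡ 690^2 = 476100 ≡ 796 (mod 1121)
5^512 ≡ 796^2 = 633616 ≡ 251 (mod 1121)
5^1024 ≡ 251^2 = 63001 ≡ 225 (mod 1121)
1120 = 1024 + 64 + 32 in binary powers of 2.
So 5^1120 ≡ 225 · 993 · 66 ≡ 416 (mod 1121).
Since 416 ≠ 1, base 5 is a Fermat witness: 1121 is composite.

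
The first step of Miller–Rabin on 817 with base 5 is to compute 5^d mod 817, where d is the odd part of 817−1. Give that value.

817 − 1 = 816 = 2^4 · 51, so d = 51.
5^1 ≡ 5 (mod 817)
5^2 ≡ 5^2 = 25 ≡ 25 (mod 817)
5^4 ≡ 25^2 = 625 ≡ 625 (mod 817)
5^8 ≡ 625^2 = 390625 ≡ 99 (mod 817)
5^16 ≡ 99^2 = 9801 ≡ 814 (mod 817)
5^32 ≡ 814^2 = 662596 ≡ 9 (mod 817)
51 = 32 + 16 + 2 + 1 in binary powers of 2.
So 5^51 ≡ 9 · 814 · 25 · 5 ≡ 710 (mod 817).
Squaring chain: 710 → 11 → 121 → 752; never reaches −1, so base 5 is a Miller–Rabin witness that 817 is composite.

710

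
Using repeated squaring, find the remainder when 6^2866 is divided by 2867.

6^1 ≡ 6 (mod 2867)
6^2 ≡ 6^2 = 36 ≡ 36 (mod 2867)
6^4 ≡ 36^2 = 1296 ≡ 1296 (mod 2867)
6^8 ≡ 1296^2 = 1679616 ≡ 2421 (mod 2867)
6^16 ≡ 2421^2 = 5861241 ≡ 1093 (mod 2867)
6^32 ≡ 1093^2 = 1194649 ≡ 1977 (mod 2867)
6^64 ≡ 1977^2 = 3908529 ≡ 808 (mod 2867)
6^128 ≡ 808^2 = 652864 ≡ 2055 (mod 2867)
6^256 ≡ 2055^2 = 4223025 ≡ 2801 (mod 2867)
6^512 ≡ 2801^2 = 7845601 ≡ 1489 (mod 2867)
6^1024 ≡ 1489^2 = 2217121 ≡ 930 (mod 2867)
6^2048 ≡ 930^2 = 864900 ≡ 1933 (mod 2867)
2866 = 2048 + 512 + 256 + 32 + 16 + 2 in binary powers of 2.
So 6^2866 ≡ 1933 · 1489 · 2801 · 1977 · 1093 · 36 ≡ 1896 (mod 2867).
Since 1896 ≠ 1, base 6 is a Fermat witness: 2867 is composite.

1896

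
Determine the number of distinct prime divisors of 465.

3

465 = 3 · 155
155 = 5 · 31
465 = 3 · 5 · 31, which has 3 distinct prime factors.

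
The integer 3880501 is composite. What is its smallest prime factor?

3880501 is odd.
Digit sum 25, not divisible by 3.
Ends in 1: not divisible by 5.
7: 3880501 = 7·554357 + 2
11: 3880501 = 11·352772 + 9
13: 3880501 = 13·298500 + 1
17: 3880501 = 17·228264 + 13
19: 3880501 = 19·204236 + 17
23: 3880501 = 23·168717 + 10
29: 3880501 = 29·133810 + 11
31: 3880501 = 31·125177 + 14
37: 3880501 = 37·104878 + 15
41: 3880501 = 41·94646 + 15
43: 3880501 = 43·90244 + 9
47: 3880501 = 47·82563 + 40
53: 3880501 = 53·73217

53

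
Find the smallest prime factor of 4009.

19

4009 is odd.
Digit sum 13, not divisible by 3.
Ends in 9: not divisible by 5.
7: 4009 = 7·572 + 5
11: 4009 = 11·364 + 5
13: 4009 = 13·308 + 5
17: 4009 = 17·235 + 14
19: 4009 = 19·211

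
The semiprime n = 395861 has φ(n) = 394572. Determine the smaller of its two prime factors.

φ(n) = (p−1)(q−1) = n − (p+q) + 1, so p + q = 395861 − 394572 + 1 = 1290.
p and q are the roots of t² − 1290t + 395861 = 0.
Discriminant: 1290² − 4·395861 = 1664100 − 1583444 = 80656; √80656 = 284.
q = (1290 − 284)/2 = 503, p = (1290 + 284)/2 = 787.
Check: 503 · 787 = 395861.

503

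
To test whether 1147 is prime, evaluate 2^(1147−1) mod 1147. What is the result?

2^1 ≡ 2 (mod 1147)
2^2 ≡ 2^2 = 4 ≡ 4 (mod 1147)
2^4 ≡ 4^2 = 16 ≡ 16 (mod 1147)
2^8 ≡ 16^2 = 256 ≡ 256 (mod 1147)
2^16 ≡ 256^2 = 65536 ≡ 157 (mod 1147)
2^32 ≡ 157^2 = 24649 ≡ 562 (mod 1147)
2^64 ≡ 562^2 = 315844 ≡ 419 (mod 1147)
2^128 ≡ 419^2 = 175561 ≡ 70 (mod 1147)
2^256 ≡ 70^2 = 4900 ≡ 312 (mod 1147)
2^512 ≡ 312^2 = 97344 ≡ 996 (mod 1147)
2^1024 ≡ 996^2 = 992016 ≡ 1008 (mod 1147)
1146 = 1024 + 64 + 32 + 16 + 8 + 2 in binary powers of 2.
So 2^1146 ≡ 1008 · 419 · 562 · 157 · 256 · 4 ≡ 529 (mod 1147).
Since 529 ≠ 1, base 2 is a Fermat witness: 1147 is composite.

529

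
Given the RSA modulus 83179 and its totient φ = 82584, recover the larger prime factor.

373

φ(n) = (p−1)(q−1) = n − (p+q) + 1, so p + q = 83179 − 82584 + 1 = 596.
p and q are the roots of t² − 596t + 83179 = 0.
Discriminant: 596² − 4·83179 = 355216 − 332716 = 22500; √22500 = 150.
q = (596 − 150)/2 = 223, p = (596 + 150)/2 = 373.
Check: 223 · 373 = 83179.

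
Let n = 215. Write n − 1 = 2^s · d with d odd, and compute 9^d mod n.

215 − 1 = 214 = 2^1 · 107, so d = 107.
9^1 ≡ 9 (mod 215)
9^2 ≡ 9^2 = 81 ≡ 81 (mod 215)
9^4 ≡ 81^2 = 6561 ≡ 111 (mod 215)
9^8 ≡ 111^2 = 12321 ≡ 66 (mod 215)
9^16 ≡ 66^2 = 4356 ≡ 56 (mod 215)
9^32 ≡ 56^2 = 3136 ≡ 126 (mod 215)
9^64 ≡ 126^2 = 15876 ≡ 181 (mod 215)
107 = 64 + 32 + 8 + 2 + 1 in binary powers of 2.
So 9^107 ≡ 181 · 126 · 66 · 81 · 9 ≡ 124 (mod 215).
Squaring chain: 124; never reaches −1, so base 9 is a Miller–Rabin witness that 215 is composite.

124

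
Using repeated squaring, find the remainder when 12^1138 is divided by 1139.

892

12^1 ≡ 12 (mod 1139)
12^2 ≡ 12^2 = 144 ≡ 144 (mod 1139)
12^4 ≡ 144^2 = 20736 ≡ 234 (mod 1139)
12^8 ≡ 234^2 = 54756 ≡ 84 (mod 1139)
12^16 ≡ 84^2 = 7056 ≡ 222 (mod 1139)
12^32 ≡ 222^2 = 49284 ≡ 307 (mod 1139)
12^64 ≡ 307^2 = 94249 ≡ 851 (mod 1139)
12^128 ≡ 851^2 = 724201 ≡ 936 (mod 1139)
12^256 ≡ 936^2 = 876096 ≡ 205 (mod 1139)
12^512 ≡ 205^2 = 42025 ≡ 1021 (mod 1139)
12^1024 ≡ 1021^2 = 1042441 ≡ 256 (mod 1139)
1138 = 1024 + 64 + 32 + 16 + 2 in binary powers of 2.
So 12^1138 ≡ 256 · 851 · 307 · 222 · 144 ≡ 892 (mod 1139).
Since 892 ≠ 1, base 12 is a Fermat witness: 1139 is composite.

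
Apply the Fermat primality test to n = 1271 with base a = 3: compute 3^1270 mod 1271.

893

3^1 ≡ 3 (mod 1271)
3^2 ≡ 3^2 = 9 ≡ 9 (mod 1271)
3^4 ≡ 9^2 = 81 ≡ 81 (mod 1271)
3^8 ≡ 81^2 = 6561 ≡ 206 (mod 1271)
3^16 ≡ 206^2 = 42436 ≡ 493 (mod 1271)
3^32 ≡ 493^2 = 243049 ≡ 288 (mod 1271)
3^64 ≡ 288^2 = 82944 ≡ 329 (mod 1271)
3^128 ≡ 329^2 = 108241 ≡ 206 (mod 1271)
3^256 ≡ 206^2 = 42436 ≡ 493 (mod 1271)
3^512 ≡ 493^2 = 243049 ≡ 288 (mod 1271)
3^1024 ≡ 288^2 = 82944 ≡ 329 (mod 1271)
1270 = 1024 + 128 + 64 + 32 + 16 + 4 + 2 in binary powers of 2.
So 3^1270 ≡ 329 · 206 · 329 · 288 · 493 · 81 · 9 ≡ 893 (mod 1271).
Since 893 ≠ 1, base 3 is a Fermat witness: 1271 is composite.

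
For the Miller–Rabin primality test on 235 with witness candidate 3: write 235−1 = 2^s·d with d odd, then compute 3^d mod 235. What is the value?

103

235 − 1 = 234 = 2^1 · 117, so d = 117.
3^1 ≡ 3 (mod 235)
3^2 ≡ 3^2 = 9 ≡ 9 (mod 235)
3^4 ≡ 9^2 = 81 ≡ 81 (mod 235)
3^8 ≡ 81^2 = 6561 ≡ 216 (mod 235)
3^16 ≡ 216^2 = 46656 ≡ 126 (mod 235)
3^32 ≡ 126^2 = 15876 ≡ 131 (mod 235)
3^64 ≡ 131^2 = 17161 ≡ 6 (mod 235)
117 = 64 + 32 + 16 + 4 + 1 in binary powers of 2.
So 3^117 ≡ 6 · 131 · 126 · 81 · 3 ≡ 103 (mod 235).
Squaring chain: 103; never reaches −1, so base 3 is a Miller–Rabin witness that 235 is composite.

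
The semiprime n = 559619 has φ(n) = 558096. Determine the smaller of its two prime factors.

φ(n) = (p−1)(q−1) = n − (p+q) + 1, so p + q = 559619 − 558096 + 1 = 1524.
p and q are the roots of t² − 1524t + 559619 = 0.
Discriminant: 1524² − 4·559619 = 2322576 − 2238476 = 84100; √84100 = 290.
q = (1524 − 290)/2 = 617, p = (1524 + 290)/2 = 907.
Check: 617 · 907 = 559619.

617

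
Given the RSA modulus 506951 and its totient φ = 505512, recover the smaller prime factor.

613

φ(n) = (p−1)(q−1) = n − (p+q) + 1, so p + q = 506951 − 505512 + 1 = 1440.
p and q are the roots of t² − 1440t + 506951 = 0.
Discriminant: 1440² − 4·506951 = 2073600 − 2027804 = 45796; √45796 = 214.
q = (1440 − 214)/2 = 613, p = (1440 + 214)/2 = 827.
Check: 613 · 827 = 506951.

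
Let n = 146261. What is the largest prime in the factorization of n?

146261 = 37 · 3953
3953 = 59 · 67
67 is prime.
So 146261 = 37 · 59 · 67; the largest prime factor is 67.

67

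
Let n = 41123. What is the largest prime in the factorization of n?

41123 = 17 · 2419
2419 = 41 · 59
59 is prime.
So 41123 = 17 · 41 · 59; the largest prime factor is 59.

59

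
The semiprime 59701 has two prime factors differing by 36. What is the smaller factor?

227

Since p = q + 36, we have 59701 = q(q + 36), so q² + 36q − 59701 = 0.
Discriminant: 36² + 4·59701 = 1296 + 238804 = 240100; √240100 = 490.
q = (−36 + 490)/2 = 227, and p = q + 36 = 263.
Check: 227 · 263 = 59701.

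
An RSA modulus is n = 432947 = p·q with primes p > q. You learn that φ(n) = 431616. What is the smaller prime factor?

φ(n) = (p−1)(q−1) = n − (p+q) + 1, so p + q = 432947 − 431616 + 1 = 1332.
p and q are the roots of t² − 1332t + 432947 = 0.
Discriminant: 1332² − 4·432947 = 1774224 − 1731788 = 42436; √42436 = 206.
q = (1332 − 206)/2 = 563, p = (1332 + 206)/2 = 769.
Check: 563 · 769 = 432947.

563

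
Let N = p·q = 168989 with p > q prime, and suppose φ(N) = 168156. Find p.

487

φ(n) = (p−1)(q−1) = n − (p+q) + 1, so p + q = 168989 − 168156 + 1 = 834.
p and q are the roots of t² − 834t + 168989 = 0.
Discriminant: 834² − 4·168989 = 695556 − 675956 = 19600; √19600 = 140.
q = (834 − 140)/2 = 347, p = (834 + 140)/2 = 487.
Check: 347 · 487 = 168989.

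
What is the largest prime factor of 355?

355 = 5 · 71
71 is prime.
So 355 = 5 · 71; the largest prime factor is 71.

71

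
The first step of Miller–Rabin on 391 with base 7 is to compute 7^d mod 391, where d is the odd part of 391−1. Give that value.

391 − 1 = 390 = 2^1 · 195, so d = 195.
7^1 ≡ 7 (mod 391)
7^2 ≡ 7^2 = 49 ≡ 49 (mod 391)
7^4 ≡ 49^2 = 2401 ≡ 55 (mod 391)
7^8 ≡ 55^2 = 3025 ≡ 288 (mod 391)
7^16 ≡ 288^2 = 82944 ≡ 52 (mod 391)
7^32 ≡ 52^2 = 2704 ≡ 358 (mod 391)
7^64 ≡ 358^2 = 128164 ≡ 307 (mod 391)
7^128 ≡ 307^2 = 94249 ≡ 18 (mod 391)
195 = 128 + 64 + 2 + 1 in binary powers of 2.
So 7^195 ≡ 18 · 307 · 49 · 7 ≡ 241 (mod 391).
Squaring chain: 241; never reaches −1, so base 7 is a Miller–Rabin witness that 391 is composite.

241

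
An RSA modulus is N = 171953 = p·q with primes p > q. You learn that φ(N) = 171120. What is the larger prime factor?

φ(n) = (p−1)(q−1) = n − (p+q) + 1, so p + q = 171953 − 171120 + 1 = 834.
p and q are the roots of t² − 834t + 171953 = 0.
Discriminant: 834² − 4·171953 = 695556 − 687812 = 7744; √7744 = 88.
q = (834 − 88)/2 = 373, p = (834 + 88)/2 = 461.
Check: 373 · 461 = 171953.

461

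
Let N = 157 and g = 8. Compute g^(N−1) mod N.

1

8^1 ≡ 8 (mod 157)
8^2 ≡ 8^2 = 64 ≡ 64 (mod 157)
8^4 ≡ 64^2 = 4096 ≡ 14 (mod 157)
8^8 ≡ 14^2 = 196 ≡ 39 (mod 157)
8^16 ≡ 39^2 = 1521 ≡ 108 (mod 157)
8^32 ≡ 108^2 = 11664 ≡ 46 (mod 157)
8^64 ≡ 46^2 = 2116 ≡ 75 (mod 157)
8^128 ≡ 75^2 = 5625 ≡ 130 (mod 157)
156 = 128 + 16 + 8 + 4 in binary powers of 2.
So 8^156 ≡ 130 · 108 · 39 · 14 ≡ 1 (mod 157).
Since the result is 1, base 8 gives no evidence that 157 is composite.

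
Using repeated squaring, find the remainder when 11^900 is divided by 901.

259

11^1 ≡ 11 (mod 901)
11^2 ≡ 11^2 = 121 ≡ 121 (mod 901)
11^4 ≡ 121^2 = 14641 ≡ 225 (mod 901)
11^8 ≡ 225^2 = 50625 ≡ 169 (mod 901)
11^16 ≡ 169^2 = 28561 ≡ 630 (mod 901)
11^32 ≡ 630^2 = 396900 ≡ 460 (mod 901)
11^64 ≡ 460^2 = 211600 ≡ 766 (mod 901)
11^128 ≡ 766^2 = 586756 ≡ 205 (mod 901)
11^256 ≡ 205^2 = 42025 ≡ 579 (mod 901)
11^512 ≡ 579^2 = 335241 ≡ 69 (mod 901)
900 = 512 + 256 + 128 + 4 in binary powers of 2.
So 11^900 ≡ 69 · 579 · 205 · 225 ≡ 259 (mod 901).
Since 259 ≠ 1, base 11 is a Fermat witness: 901 is composite.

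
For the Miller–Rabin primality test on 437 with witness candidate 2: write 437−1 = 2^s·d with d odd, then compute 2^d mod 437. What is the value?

173

437 − 1 = 436 = 2^2 · 109, so d = 109.
2^1 ≡ 2 (mod 437)
2^2 ≡ 2^2 = 4 ≡ 4 (mod 437)
2^4 ≡ 4^2 = 16 ≡ 16 (mod 437)
2^8 ≡ 16^2 = 256 ≡ 256 (mod 437)
2^16 ≡ 256^2 = 65536 ≡ 423 (mod 437)
2^32 ≡ 423^2 = 178929 ≡ 196 (mod 437)
2^64 ≡ 196^2 = 38416 ≡ 397 (mod 437)
109 = 64 + 32 + 8 + 4 + 1 in binary powers of 2.
So 2^109 ≡ 397 · 196 · 256 · 16 · 2 ≡ 173 (mod 437).
Squaring chain: 173 → 213; never reaches −1, so base 2 is a Miller–Rabin witness that 437 is composite.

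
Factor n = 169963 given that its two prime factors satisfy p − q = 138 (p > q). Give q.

349

Since p = q + 138, we have 169963 = q(q + 138), so q² + 138q − 169963 = 0.
Discriminant: 138² + 4·169963 = 19044 + 679852 = 698896; √698896 = 836.
q = (−138 + 836)/2 = 349, and p = q + 138 = 487.
Check: 349 · 487 = 169963.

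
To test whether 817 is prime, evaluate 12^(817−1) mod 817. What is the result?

12^1 ≡ 12 (mod 817)
12^2 ≡ 12^2 = 144 ≡ 144 (mod 817)
12^4 ≡ 144^2 = 20736 ≡ 311 (mod 817)
12^8 ≡ 311^2 = 96721 ≡ 315 (mod 817)
12^16 ≡ 315^2 = 99225 ≡ 368 (mod 817)
12^32 ≡ 368^2 = 135424 ≡ 619 (mod 817)
12^64 ≡ 619^2 = 383161 ≡ 805 (mod 817)
12^128 ≡ 805^2 = 648025 ≡ 144 (mod 817)
12^256 ≡ 144^2 = 20736 ≡ 311 (mod 817)
12^512 ≡ 311^2 = 96721 ≡ 315 (mod 817)
816 = 512 + 256 + 32 + 16 in binary powers of 2.
So 12^816 ≡ 315 · 311 · 619 · 368 ≡ 704 (mod 817).
Since 704 ≠ 1, base 12 is a Fermat witness: 817 is composite.

704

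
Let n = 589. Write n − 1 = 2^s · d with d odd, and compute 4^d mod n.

589 − 1 = 588 = 2^2 · 147, so d = 147.
4^1 ≡ 4 (mod 589)
4^2 ≡ 4^2 = 16 ≡ 16 (mod 589)
4^4 ≡ 16^2 = 256 ≡ 256 (mod 589)
4^8 ≡ 256^2 = 65536 ≡ 157 (mod 589)
4^16 ≡ 157^2 = 24649 ≡ 500 (mod 589)
4^32 ≡ 500^2 = 250000 ≡ 264 (mod 589)
4^64 ≡ 264^2 = 69696 ≡ 194 (mod 589)
4^128 ≡ 194^2 = 37636 ≡ 529 (mod 589)
147 = 128 + 16 + 2 + 1 in binary powers of 2.
So 4^147 ≡ 529 · 500 · 16 · 4 ≡ 140 (mod 589).
Squaring chain: 140 → 163; never reaches −1, so base 4 is a Miller–Rabin witness that 589 is composite.

140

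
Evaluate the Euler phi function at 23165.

Factor: 23165 = 5 · 41 · 113.
φ(23165) = (5−1) · (41−1) · (113−1) = 4 · 40 · 112 = 17920.

17920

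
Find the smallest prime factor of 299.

13

299 is odd.
Digit sum 20, not divisible by 3.
Ends in 9: not divisible by 5.
7: 299 = 7·42 + 5
11: 299 = 11·27 + 2
13: 299 = 13·23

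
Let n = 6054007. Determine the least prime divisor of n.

6054007 is odd.
Digit sum 22, not divisible by 3.
Ends in 7: not divisible by 5.
7: 6054007 = 7·864858 + 1
11: 6054007 = 11·550364 + 3
13: 6054007 = 13·465692 + 11
17: 6054007 = 17·356118 + 1
19: 6054007 = 19·318631 + 18
23: 6054007 = 23·263217 + 16
29: 6054007 = 29·208758 + 25
31: 6054007 = 31·195290 + 17
37: 6054007 = 37·163621 + 30
41: 6054007 = 41·147658 + 29
43: 6054007 = 43·140790 + 37
47: 6054007 = 47·128808 + 31
53: 6054007 = 53·114226 + 29
59: 6054007 = 59·102610 + 17
61: 6054007 = 61·99246 + 1
67: 6054007 = 67·90358 + 21
71: 6054007 = 71·85267 + 50
73: 6054007 = 73·82931 + 44
79: 6054007 = 79·76633

79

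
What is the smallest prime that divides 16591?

16591 is odd.
Digit sum 22, not divisible by 3.
Ends in 1: not divisible by 5.
7: 16591 = 7·2370 + 1
11: 16591 = 11·1508 + 3
13: 16591 = 13·1276 + 3
17: 16591 = 17·975 + 16
19: 16591 = 19·873 + 4
23: 16591 = 23·721 + 8
29: 16591 = 29·572 + 3
31: 16591 = 31·535 + 6
37: 16591 = 37·448 + 15
41: 16591 = 41·404 + 27
43: 16591 = 43·385 + 36
47: 16591 = 47·353

47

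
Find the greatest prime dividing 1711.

1711 = 29 · 59
59 is prime.
So 1711 = 29 · 59; the largest prime factor is 59.

59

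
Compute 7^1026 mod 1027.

7^1 ≡ 7 (mod 1027)
7^2 ≡ 7^2 = 49 ≡ 49 (mod 1027)
7^4 ≡ 49^2 = 2401 ≡ 347 (mod 1027)
7^8 ≡ 347^2 = 120409 ≡ 250 (mod 1027)
7^16 ≡ 250^2 = 62500 ≡ 880 (mod 1027)
7^32 ≡ 880^2 = 774400 ≡ 42 (mod 1027)
7^64 ≡ 42^2 = 1764 ≡ 737 (mod 1027)
7^128 ≡ 737^2 = 543169 ≡ 913 (mod 1027)
7^256 ≡ 913^2 = 833569 ≡ 672 (mod 1027)
7^512 ≡ 672^2 = 451584 ≡ 731 (mod 1027)
7^1024 ≡ 731^2 = 534361 ≡ 321 (mod 1027)
1026 = 1024 + 2 in binary powers of 2.
So 7^1026 ≡ 321 · 49 ≡ 324 (mod 1027).
Since 324 ≠ 1, base 7 is a Fermat witness: 1027 is composite.

324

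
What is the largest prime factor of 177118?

177118 = 2 · 88559
88559 = 19 · 4661
4661 = 59 · 79
79 is prime.
So 177118 = 2 · 19 · 59 · 79; the largest prime factor is 79.

79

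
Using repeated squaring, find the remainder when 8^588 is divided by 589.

419

8^1 ≡ 8 (mod 589)
8^2 ≡ 8^2 = 64 ≡ 64 (mod 589)
8^4 ≡ 64^2 = 4096 ≡ 562 (mod 589)
8^8 ≡ 562^2 = 315844 ≡ 140 (mod 589)
8^16 ≡ 140^2 = 19600 ≡ 163 (mod 589)
8^32 ≡ 163^2 = 26569 ≡ 64 (mod 589)
8^64 ≡ 64^2 = 4096 ≡ 562 (mod 589)
8^128 ≡ 562^2 = 315844 ≡ 140 (mod 589)
8^256 ≡ 140^2 = 19600 ≡ 163 (mod 589)
8^512 ≡ 163^2 = 26569 ≡ 64 (mod 589)
588 = 512 + 64 + 8 + 4 in binary powers of 2.
So 8^588 ≡ 64 · 562 · 140 · 562 ≡ 419 (mod 589).
Since 419 ≠ 1, base 8 is a Fermat witness: 589 is composite.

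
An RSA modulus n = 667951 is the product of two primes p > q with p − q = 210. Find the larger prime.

Since p = q + 210, we have 667951 = q(q + 210), so q² + 210q − 667951 = 0.
Discriminant: 210² + 4·667951 = 44100 + 2671804 = 2715904; √2715904 = 1648.
q = (−210 + 1648)/2 = 719, and p = q + 210 = 929.
Check: 719 · 929 = 667951.

929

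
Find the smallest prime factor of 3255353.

3255353 is odd.
Digit sum 26, not divisible by 3.
Ends in 3: not divisible by 5.
7: 3255353 = 7·465050 + 3
11: 3255353 = 11·295941 + 2
13: 3255353 = 13·250411 + 10
17: 3255353 = 17·191491 + 6
19: 3255353 = 19·171334 + 7
23: 3255353 = 23·141537 + 2
29: 3255353 = 29·112253 + 16
31: 3255353 = 31·105011 + 12
37: 3255353 = 37·87982 + 19
41: 3255353 = 41·79398 + 35
43: 3255353 = 43·75705 + 38
47: 3255353 = 47·69262 + 39
53: 3255353 = 53·61421 + 40
59: 3255353 = 59·55175 + 28
61: 3255353 = 61·53366 + 27
67: 3255353 = 67·48587 + 24
71: 3255353 = 71·45850 + 3
73: 3255353 = 73·44593 + 64
79: 3255353 = 79·41207

79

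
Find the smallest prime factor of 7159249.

7159249 is odd.
Digit sum 37, not divisible by 3.
Ends in 9: not divisible by 5.
7: 7159249 = 7·1022749 + 6
11: 7159249 = 11·650840 + 9
13: 7159249 = 13·550711 + 6
17: 7159249 = 17·421132 + 5
19: 7159249 = 19·376802 + 11
23: 7159249 = 23·311271 + 16
29: 7159249 = 29·246870 + 19
31: 7159249 = 31·230943 + 16
37: 7159249 = 37·193493 + 8
41: 7159249 = 41·174615 + 34
43: 7159249 = 43·166494 + 7
47: 7159249 = 47·152324 + 21
53: 7159249 = 53·135080 + 9
59: 7159249 = 59·121343 + 12
61: 7159249 = 61·117364 + 45
67: 7159249 = 67·106854 + 31
71: 7159249 = 71·100834 + 35
73: 7159249 = 73·98071 + 66
79: 7159249 = 79·90623 + 32
83: 7159249 = 83·86256 + 1
89: 7159249 = 89·80441

89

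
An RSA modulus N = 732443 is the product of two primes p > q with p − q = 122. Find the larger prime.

919

Since p = q + 122, we have 732443 = q(q + 122), so q² + 122q − 732443 = 0.
Discriminant: 122² + 4·732443 = 14884 + 2929772 = 2944656; √2944656 = 1716.
q = (−122 + 1716)/2 = 797, and p = q + 122 = 919.
Check: 797 · 919 = 732443.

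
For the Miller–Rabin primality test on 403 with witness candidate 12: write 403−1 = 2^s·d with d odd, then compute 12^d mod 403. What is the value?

246

403 − 1 = 402 = 2^1 · 201, so d = 201.
12^1 ≡ 12 (mod 403)
12^2 ≡ 12^2 = 144 ≡ 144 (mod 403)
12^4 ≡ 144^2 = 20736 ≡ 183 (mod 403)
12^8 ≡ 183^2 = 33489 ≡ 40 (mod 403)
12^16 ≡ 40^2 = 1600 ≡ 391 (mod 403)
12^32 ≡ 391^2 = 152881 ≡ 144 (mod 403)
12^64 ≡ 144^2 = 20736 ≡ 183 (mod 403)
12^128 ≡ 183^2 = 33489 ≡ 40 (mod 403)
201 = 128 + 64 + 8 + 1 in binary powers of 2.
So 12^201 ≡ 40 · 183 · 40 · 12 ≡ 246 (mod 403).
Squaring chain: 246; never reaches −1, so base 12 is a Miller–Rabin witness that 403 is composite.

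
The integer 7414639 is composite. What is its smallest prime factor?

7414639 is odd.
Digit sum 34, not divisible by 3.
Ends in 9: not divisible by 5.
7: 7414639 = 7·1059234 + 1
11: 7414639 = 11·674058 + 1
13: 7414639 = 13·570356 + 11
17: 7414639 = 17·436155 + 4
19: 7414639 = 19·390244 + 3
23: 7414639 = 23·322375 + 14
29: 7414639 = 29·255677 + 6
31: 7414639 = 31·239181 + 28
37: 7414639 = 37·200395 + 24
41: 7414639 = 41·180844 + 35
43: 7414639 = 43·172433 + 20
47: 7414639 = 47·157758 + 13
53: 7414639 = 53·139898 + 45
59: 7414639 = 59·125671 + 50
61: 7414639 = 61·121551 + 28
67: 7414639 = 67·110666 + 17
71: 7414639 = 71·104431 + 38
73: 7414639 = 73·101570 + 29
79: 7414639 = 79·93856 + 15
83: 7414639 = 83·89333

83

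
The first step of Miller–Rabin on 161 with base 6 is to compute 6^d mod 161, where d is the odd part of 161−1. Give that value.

48

161 − 1 = 160 = 2^5 · 5, so d = 5.
6^1 ≡ 6 (mod 161)
6^2 ≡ 6^2 = 36 ≡ 36 (mod 161)
6^4 ≡ 36^2 = 1296 ≡ 8 (mod 161)
5 = 4 + 1 in binary powers of 2.
So 6^5 ≡ 8 · 6 ≡ 48 (mod 161).
Squaring chain: 48 → 50 → 85 → 141 → 78; never reaches −1, so base 6 is a Miller–Rabin witness that 161 is composite.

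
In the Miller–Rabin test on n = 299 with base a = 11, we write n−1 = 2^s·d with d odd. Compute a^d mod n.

267

299 − 1 = 298 = 2^1 · 149, so d = 149.
11^1 ≡ 11 (mod 299)
11^2 ≡ 11^2 = 121 ≡ 121 (mod 299)
11^4 ≡ 121^2 = 14641 ≡ 289 (mod 299)
11^8 ≡ 289^2 = 83521 ≡ 100 (mod 299)
11^16 ≡ 100^2 = 10000 ≡ 133 (mod 299)
11^32 ≡ 133^2 = 17689 ≡ 48 (mod 299)
11^64 ≡ 48^2 = 2304 ≡ 211 (mod 299)
11^128 ≡ 211^2 = 44521 ≡ 269 (mod 299)
149 = 128 + 16 + 4 + 1 in binary powers of 2.
So 11^149 ≡ 269 · 133 · 289 · 11 ≡ 267 (mod 299).
Squaring chain: 267; never reaches −1, so base 11 is a Miller–Rabin witness that 299 is composite.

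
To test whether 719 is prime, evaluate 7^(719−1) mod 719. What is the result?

7^1 ≡ 7 (mod 719)
7^2 ≡ 7^2 = 49 ≡ 49 (mod 719)
7^4 ≡ 49^2 = 2401 ≡ 244 (mod 719)
7^8 ≡ 244^2 = 59536 ≡ 578 (mod 719)
7^16 ≡ 578^2 = 334084 ≡ 468 (mod 719)
7^32 ≡ 468^2 = 219024 ≡ 448 (mod 719)
7^64 ≡ 448^2 = 200704 ≡ 103 (mod 719)
7^128 ≡ 103^2 = 10609 ≡ 543 (mod 719)
7^256 ≡ 543^2 = 294849 ≡ 59 (mod 719)
7^512 ≡ 59^2 = 3481 ≡ 605 (mod 719)
718 = 512 + 128 + 64 + 8 + 4 + 2 in binary powers of 2.
So 7^718 ≡ 605 · 543 · 103 · 578 · 244 · 49 ≡ 1 (mod 719).
Since the result is 1, base 7 gives no evidence that 719 is composite.

1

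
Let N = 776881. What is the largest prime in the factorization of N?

776881 = 7 · 110983
110983 = 29 · 3827
3827 = 43 · 89
89 is prime.
So 776881 = 7 · 29 · 43 · 89; the largest prime factor is 89.

89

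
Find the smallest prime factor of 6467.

29

6467 is odd.
Digit sum 23, not divisible by 3.
Ends in 7: not divisible by 5.
7: 6467 = 7·923 + 6
11: 6467 = 11·587 + 10
13: 6467 = 13·497 + 6
17: 6467 = 17·380 + 7
19: 6467 = 19·340 + 7
23: 6467 = 23·281 + 4
29: 6467 = 29·223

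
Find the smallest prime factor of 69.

3

69 is odd.
Digit sum 15, divisible by 3.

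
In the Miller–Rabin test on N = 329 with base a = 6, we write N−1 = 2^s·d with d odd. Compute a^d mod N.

244

329 − 1 = 328 = 2^3 · 41, so d = 41.
6^1 ≡ 6 (mod 329)
6^2 ≡ 6^2 = 36 ≡ 36 (mod 329)
6^4 ≡ 36^2 = 1296 ≡ 309 (mod 329)
6^8 ≡ 309^2 = 95481 ≡ 71 (mod 329)
6^16 ≡ 71^2 = 5041 ≡ 106 (mod 329)
6^32 ≡ 106^2 = 11236 ≡ 50 (mod 329)
41 = 32 + 8 + 1 in binary powers of 2.
So 6^41 ≡ 50 · 71 · 6 ≡ 244 (mod 329).
Squaring chain: 244 → 316 → 169; never reaches −1, so base 6 is a Miller–Rabin witness that 329 is composite.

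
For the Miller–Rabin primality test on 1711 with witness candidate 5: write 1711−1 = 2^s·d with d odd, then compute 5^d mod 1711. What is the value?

1711 − 1 = 1710 = 2^1 · 855, so d = 855.
5^1 ≡ 5 (mod 1711)
5^2 ≡ 5^2 = 25 ≡ 25 (mod 1711)
5^4 ≡ 25^2 = 625 ≡ 625 (mod 1711)
5^8 ≡ 625^2 = 390625 ≡ 517 (mod 1711)
5^16 ≡ 517^2 = 267289 ≡ 373 (mod 1711)
5^32 ≡ 373^2 = 139129 ≡ 538 (mod 1711)
5^64 ≡ 538^2 = 289444 ≡ 285 (mod 1711)
5^128 ≡ 285^2 = 81225 ≡ 808 (mod 1711)
5^256 ≡ 808^2 = 652864 ≡ 973 (mod 1711)
5^512 ≡ 973^2 = 946729 ≡ 546 (mod 1711)
855 = 512 + 256 + 64 + 16 + 4 + 2 + 1 in binary powers of 2.
So 5^855 ≡ 546 · 973 · 285 · 373 · 625 · 25 · 5 ≡ 730 (mod 1711).
Squaring chain: 730; never reaches −1, so base 5 is a Miller–Rabin witness that 1711 is composite.

730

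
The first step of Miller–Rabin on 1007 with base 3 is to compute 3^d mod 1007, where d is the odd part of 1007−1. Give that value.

1007 − 1 = 1006 = 2^1 · 503, so d = 503.
3^1 ≡ 3 (mod 1007)
3^2 ≡ 3^2 = 9 ≡ 9 (mod 1007)
3^4 ≡ 9^2 = 81 ≡ 81 (mod 1007)
3^8 ≡ 81^2 = 6561 ≡ 519 (mod 1007)
3^16 ≡ 519^2 = 269361 ≡ 492 (mod 1007)
3^32 ≡ 492^2 = 242064 ≡ 384 (mod 1007)
3^64 ≡ 384^2 = 147456 ≡ 434 (mod 1007)
3^128 ≡ 434^2 = 188356 ≡ 47 (mod 1007)
3^256 ≡ 47^2 = 2209 ≡ 195 (mod 1007)
503 = 256 + 128 + 64 + 32 + 16 + 4 + 2 + 1 in binary powers of 2.
So 3^503 ≡ 195 · 47 · 434 · 384 · 492 · 81 · 9 · 3 ≡ 298 (mod 1007).
Squaring chain: 298; never reaches −1, so base 3 is a Miller–Rabin witness that 1007 is composite.

298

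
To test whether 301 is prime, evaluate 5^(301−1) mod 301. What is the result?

5^1 ≡ 5 (mod 301)
5^2 ≡ 5^2 = 25 ≡ 25 (mod 301)
5^4 ≡ 25^2 = 625 ≡ 23 (mod 301)
5^8 ≡ 23^2 = 529 ≡ 228 (mod 301)
5^16 ≡ 228^2 = 51984 ≡ 212 (mod 301)
5^32 ≡ 212^2 = 44944 ≡ 95 (mod 301)
5^64 ≡ 95^2 = 9025 ≡ 296 (mod 301)
5^128 ≡ 296^2 = 87616 ≡ 25 (mod 301)
5^256 ≡ 25^2 = 625 ≡ 23 (mod 301)
300 = 256 + 32 + 8 + 4 in binary powers of 2.
So 5^300 ≡ 23 · 95 · 228 · 23 ≡ 274 (mod 301).
Since 274 ≠ 1, base 5 is a Fermat witness: 301 is composite.

274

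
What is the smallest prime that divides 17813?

47

17813 is odd.
Digit sum 20, not divisible by 3.
Ends in 3: not divisible by 5.
7: 17813 = 7·2544 + 5
11: 17813 = 11·1619 + 4
13: 17813 = 13·1370 + 3
17: 17813 = 17·1047 + 14
19: 17813 = 19·937 + 10
23: 17813 = 23·774 + 11
29: 17813 = 29·614 + 7
31: 17813 = 31·574 + 19
37: 17813 = 37·481 + 16
41: 17813 = 41·434 + 19
43: 17813 = 43·414 + 11
47: 17813 = 47·379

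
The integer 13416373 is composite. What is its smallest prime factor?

13416373 is odd.
Digit sum 28, not divisible by 3.
Ends in 3: not divisible by 5.
7: 13416373 = 7·1916624 + 5
11: 13416373 = 11·1219670 + 3
13: 13416373 = 13·1032028 + 9
17: 13416373 = 17·789198 + 7
19: 13416373 = 19·706124 + 17
23: 13416373 = 23·583320 + 13
29: 13416373 = 29·462633 + 16
31: 13416373 = 31·432786 + 7
37: 13416373 = 37·362604 + 25
41: 13416373 = 41·327228 + 25
43: 13416373 = 43·312008 + 29
47: 13416373 = 47·285454 + 35
53: 13416373 = 53·253139 + 6
59: 13416373 = 59·227396 + 9
61: 13416373 = 61·219940 + 33
67: 13416373 = 67·200244 + 25
71: 13416373 = 71·188963

71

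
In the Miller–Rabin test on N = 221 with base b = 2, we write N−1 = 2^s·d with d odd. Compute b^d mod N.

221 − 1 = 220 = 2^2 · 55, so d = 55.
2^1 ≡ 2 (mod 221)
2^2 ≡ 2^2 = 4 ≡ 4 (mod 221)
2^4 ≡ 4^2 = 16 ≡ 16 (mod 221)
2^8 ≡ 16^2 = 256 ≡ 35 (mod 221)
2^16 ≡ 35^2 = 1225 ≡ 120 (mod 221)
2^32 ≡ 120^2 = 14400 ≡ 35 (mod 221)
55 = 32 + 16 + 4 + 2 + 1 in binary powers of 2.
So 2^55 ≡ 35 · 120 · 16 · 4 · 2 ≡ 128 (mod 221).
Squaring chain: 128 → 30; never reaches −1, so base 2 is a Miller–Rabin witness that 221 is composite.

128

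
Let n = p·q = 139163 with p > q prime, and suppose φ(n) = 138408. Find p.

439

φ(n) = (p−1)(q−1) = n − (p+q) + 1, so p + q = 139163 − 138408 + 1 = 756.
p and q are the roots of t² − 756t + 139163 = 0.
Discriminant: 756² − 4·139163 = 571536 − 556652 = 14884; √14884 = 122.
q = (756 − 122)/2 = 317, p = (756 + 122)/2 = 439.
Check: 317 · 439 = 139163.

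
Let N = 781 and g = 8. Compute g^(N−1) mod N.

8^1 ≡ 8 (mod 781)
8^2 ≡ 8^2 = 64 ≡ 64 (mod 781)
8^4 ≡ 64^2 = 4096 ≡ 191 (mod 781)
8^8 ≡ 191^2 = 36481 ≡ 555 (mod 781)
8^16 ≡ 555^2 = 308025 ≡ 311 (mod 781)
8^32 ≡ 311^2 = 96721 ≡ 658 (mod 781)
8^64 ≡ 658^2 = 432964 ≡ 290 (mod 781)
8^128 ≡ 290^2 = 84100 ≡ 533 (mod 781)
8^256 ≡ 533^2 = 284089 ≡ 586 (mod 781)
8^512 ≡ 586^2 = 343396 ≡ 537 (mod 781)
780 = 512 + 256 + 8 + 4 in binary powers of 2.
So 8^780 ≡ 537 · 586 · 555 · 191 ≡ 375 (mod 781).
Since 375 ≠ 1, base 8 is a Fermat witness: 781 is composite.

375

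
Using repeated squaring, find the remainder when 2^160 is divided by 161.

156

2^1 ≡ 2 (mod 161)
2^2 ≡ 2^2 = 4 ≡ 4 (mod 161)
2^4 ≡ 4^2 = 16 ≡ 16 (mod 161)
2^8 ≡ 16^2 = 256 ≡ 95 (mod 161)
2^16 ≡ 95^2 = 9025 ≡ 9 (mod 161)
2^32 ≡ 9^2 = 81 ≡ 81 (mod 161)
2^64 ≡ 81^2 = 6561 ≡ 121 (mod 161)
2^128 ≡ 121^2 = 14641 ≡ 151 (mod 161)
160 = 128 + 32 in binary powers of 2.
So 2^160 ≡ 151 · 81 ≡ 156 (mod 161).
Since 156 ≠ 1, base 2 is a Fermat witness: 161 is composite.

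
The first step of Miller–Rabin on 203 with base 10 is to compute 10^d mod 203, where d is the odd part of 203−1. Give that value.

131

203 − 1 = 202 = 2^1 · 101, so d = 101.
10^1 ≡ 10 (mod 203)
10^2 ≡ 10^2 = 100 ≡ 100 (mod 203)
10^4 ≡ 100^2 = 10000 ≡ 53 (mod 203)
10^8 ≡ 53^2 = 2809 ≡ 170 (mod 203)
10^16 ≡ 170^2 = 28900 ≡ 74 (mod 203)
10^32 ≡ 74^2 = 5476 ≡ 198 (mod 203)
10^64 ≡ 198^2 = 39204 ≡ 25 (mod 203)
101 = 64 + 32 + 4 + 1 in binary powers of 2.
So 10^101 ≡ 25 · 198 · 53 · 10 ≡ 131 (mod 203).
Squaring chain: 131; never reaches −1, so base 10 is a Miller–Rabin witness that 203 is composite.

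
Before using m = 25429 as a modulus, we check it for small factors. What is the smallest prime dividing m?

59

25429 is odd.
Digit sum 22, not divisible by 3.
Ends in 9: not divisible by 5.
7: 25429 = 7·3632 + 5
11: 25429 = 11·2311 + 8
13: 25429 = 13·1956 + 1
17: 25429 = 17·1495 + 14
19: 25429 = 19·1338 + 7
23: 25429 = 23·1105 + 14
29: 25429 = 29·876 + 25
31: 25429 = 31·820 + 9
37: 25429 = 37·687 + 10
41: 25429 = 41·620 + 9
43: 25429 = 43·591 + 16
47: 25429 = 47·541 + 2
53: 25429 = 53·479 + 42
59: 25429 = 59·431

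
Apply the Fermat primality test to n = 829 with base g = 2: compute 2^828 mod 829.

2^1 ≡ 2 (mod 829)
2^2 ≡ 2^2 = 4 ≡ 4 (mod 829)
2^4 ≡ 4^2 = 16 ≡ 16 (mod 829)
2^8 ≡ 16^2 = 256 ≡ 256 (mod 829)
2^16 ≡ 256^2 = 65536 ≡ 45 (mod 829)
2^32 ≡ 45^2 = 2025 ≡ 367 (mod 829)
2^64 ≡ 367^2 = 134689 ≡ 391 (mod 829)
2^128 ≡ 391^2 = 152881 ≡ 345 (mod 829)
2^256 ≡ 345^2 = 119025 ≡ 478 (mod 829)
2^512 ≡ 478^2 = 228484 ≡ 509 (mod 829)
828 = 512 + 256 + 32 + 16 + 8 + 4 in binary powers of 2.
So 2^828 ≡ 509 · 478 · 367 · 45 · 256 · 16 ≡ 1 (mod 829).
Since the result is 1, base 2 gives no evidence that 829 is composite.

1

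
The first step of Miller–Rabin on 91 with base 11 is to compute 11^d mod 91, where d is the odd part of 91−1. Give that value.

91 − 1 = 90 = 2^1 · 45, so d = 45.
11^1 ≡ 11 (mod 91)
11^2 ≡ 11^2 = 121 ≡ 30 (mod 91)
11^4 ≡ 30^2 = 900 ≡ 81 (mod 91)
11^8 ≡ 81^2 = 6561 ≡ 9 (mod 91)
11^16 ≡ 9^2 = 81 ≡ 81 (mod 91)
11^32 ≡ 81^2 = 6561 ≡ 9 (mod 91)
45 = 32 + 8 + 4 + 1 in binary powers of 2.
So 11^45 ≡ 9 · 9 · 81 · 11 ≡ 8 (mod 91).
Squaring chain: 8; never reaches −1, so base 11 is a Miller–Rabin witness that 91 is composite.

8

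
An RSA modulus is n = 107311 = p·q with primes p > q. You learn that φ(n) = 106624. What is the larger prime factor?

449

φ(n) = (p−1)(q−1) = n − (p+q) + 1, so p + q = 107311 − 106624 + 1 = 688.
p and q are the roots of t² − 688t + 107311 = 0.
Discriminant: 688² − 4·107311 = 473344 − 429244 = 44100; √44100 = 210.
q = (688 − 210)/2 = 239, p = (688 + 210)/2 = 449.
Check: 239 · 449 = 107311.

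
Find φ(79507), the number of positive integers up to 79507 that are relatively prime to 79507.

Factor: 79507 = 43^3.
φ(79507) = 43^2·(43−1) = 77658.

77658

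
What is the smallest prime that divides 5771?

29

5771 is odd.
Digit sum 20, not divisible by 3.
Ends in 1: not divisible by 5.
7: 5771 = 7·824 + 3
11: 5771 = 11·524 + 7
13: 5771 = 13·443 + 12
17: 5771 = 17·339 + 8
19: 5771 = 19·303 + 14
23: 5771 = 23·250 + 21
29: 5771 = 29·199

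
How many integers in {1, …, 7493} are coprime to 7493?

7308

Factor: 7493 = 59 · 127.
φ(7493) = (59−1) · (127−1) = 58 · 126 = 7308.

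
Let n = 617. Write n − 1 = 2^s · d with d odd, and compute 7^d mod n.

423

617 − 1 = 616 = 2^3 · 77, so d = 77.
7^1 ≡ 7 (mod 617)
7^2 ≡ 7^2 = 49 ≡ 49 (mod 617)
7^4 ≡ 49^2 = 2401 ≡ 550 (mod 617)
7^8 ≡ 550^2 = 302500 ≡ 170 (mod 617)
7^16 ≡ 170^2 = 28900 ≡ 518 (mod 617)
7^32 ≡ 518^2 = 268324 ≡ 546 (mod 617)
7^64 ≡ 546^2 = 298116 ≡ 105 (mod 617)
77 = 64 + 8 + 4 + 1 in binary powers of 2.
So 7^77 ≡ 105 · 170 · 550 · 7 ≡ 423 (mod 617).
Squaring chain: 423 → 616 → 1; reaches −1, so base 7 does not prove 617 composite.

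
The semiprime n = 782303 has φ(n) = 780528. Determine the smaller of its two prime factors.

809

φ(n) = (p−1)(q−1) = n − (p+q) + 1, so p + q = 782303 − 780528 + 1 = 1776.
p and q are the roots of t² − 1776t + 782303 = 0.
Discriminant: 1776² − 4·782303 = 3154176 − 3129212 = 24964; √24964 = 158.
q = (1776 − 158)/2 = 809, p = (1776 + 158)/2 = 967.
Check: 809 · 967 = 782303.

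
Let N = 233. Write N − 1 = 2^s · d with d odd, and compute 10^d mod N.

233 − 1 = 232 = 2^3 · 29, so d = 29.
10^1 ≡ 10 (mod 233)
10^2 ≡ 10^2 = 100 ≡ 100 (mod 233)
10^4 ≡ 100^2 = 10000 ≡ 214 (mod 233)
10^8 ≡ 214^2 = 45796 ≡ 128 (mod 233)
10^16 ≡ 128^2 = 16384 ≡ 74 (mod 233)
29 = 16 + 8 + 4 + 1 in binary powers of 2.
So 10^29 ≡ 74 · 128 · 214 · 10 ≡ 12 (mod 233).
Squaring chain: 12 → 144 → 232; reaches −1, so base 10 does not prove 233 composite.

12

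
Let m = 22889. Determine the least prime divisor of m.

22889 is odd.
Digit sum 29, not divisible by 3.
Ends in 9: not divisible by 5.
7: 22889 = 7·3269 + 6
11: 22889 = 11·2080 + 9
13: 22889 = 13·1760 + 9
17: 22889 = 17·1346 + 7
19: 22889 = 19·1204 + 13
23: 22889 = 23·995 + 4
29: 22889 = 29·789 + 8
31: 22889 = 31·738 + 11
37: 22889 = 37·618 + 23
41: 22889 = 41·558 + 11
43: 22889 = 43·532 + 13
47: 22889 = 47·487

47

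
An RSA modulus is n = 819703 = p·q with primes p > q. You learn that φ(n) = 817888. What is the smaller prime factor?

φ(n) = (p−1)(q−1) = n − (p+q) + 1, so p + q = 819703 − 817888 + 1 = 1816.
p and q are the roots of t² − 1816t + 819703 = 0.
Discriminant: 1816² − 4·819703 = 3297856 − 3278812 = 19044; √19044 = 138.
q = (1816 − 138)/2 = 839, p = (1816 + 138)/2 = 977.
Check: 839 · 977 = 819703.

839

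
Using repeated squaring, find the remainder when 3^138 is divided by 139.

3^1 ≡ 3 (mod 139)
3^2 ≡ 3^2 = 9 ≡ 9 (mod 139)
3^4 ≡ 9^2 = 81 ≡ 81 (mod 139)
3^8 ≡ 81^2 = 6561 ≡ 28 (mod 139)
3^16 ≡ 28^2 = 784 ≡ 89 (mod 139)
3^32 ≡ 89^2 = 7921 ≡ 137 (mod 139)
3^64 ≡ 137^2 = 18769 ≡ 4 (mod 139)
3^128 ≡ 4^2 = 16 ≡ 16 (mod 139)
138 = 128 + 8 + 2 in binary powers of 2.
So 3^138 ≡ 16 · 28 · 9 ≡ 1 (mod 139).
Since the result is 1, base 3 gives no evidence that 139 is composite.

1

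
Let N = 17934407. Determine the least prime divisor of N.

59

17934407 is odd.
Digit sum 35, not divisible by 3.
Ends in 7: not divisible by 5.
7: 17934407 = 7·2562058 + 1
11: 17934407 = 11·1630400 + 7
13: 17934407 = 13·1379569 + 10
17: 17934407 = 17·1054965 + 2
19: 17934407 = 19·943916 + 3
23: 17934407 = 23·779756 + 19
29: 17934407 = 29·618427 + 24
31: 17934407 = 31·578529 + 8
37: 17934407 = 37·484713 + 26
41: 17934407 = 41·437424 + 23
43: 17934407 = 43·417079 + 10
47: 17934407 = 47·381583 + 6
53: 17934407 = 53·338385 + 2
59: 17934407 = 59·303973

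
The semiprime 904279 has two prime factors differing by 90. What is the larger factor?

997

Since p = q + 90, we have 904279 = q(q + 90), so q² + 90q − 904279 = 0.
Discriminant: 90² + 4·904279 = 8100 + 3617116 = 3625216; √3625216 = 1904.
q = (−90 + 1904)/2 = 907, and p = q + 90 = 997.
Check: 907 · 997 = 904279.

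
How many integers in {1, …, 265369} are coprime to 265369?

Factor: 265369 = 13 · 137 · 149.
φ(265369) = (13−1) · (137−1) · (149−1) = 12 · 136 · 148 = 241536.

241536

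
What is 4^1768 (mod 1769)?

4^1 ≡ 4 (mod 1769)
4^2 ≡ 4^2 = 16 ≡ 16 (mod 1769)
4^4 ≡ 16^2 = 256 ≡ 256 (mod 1769)
4^8 ≡ 256^2 = 65536 ≡ 83 (mod 1769)
4^16 ≡ 83^2 = 6889 ≡ 1582 (mod 1769)
4^32 ≡ 1582^2 = 2502724 ≡ 1358 (mod 1769)
4^64 ≡ 1358^2 = 1844164 ≡ 866 (mod 1769)
4^128 ≡ 866^2 = 749956 ≡ 1669 (mod 1769)
4^256 ≡ 1669^2 = 2785561 ≡ 1155 (mod 1769)
4^512 ≡ 1155^2 = 1334025 ≡ 199 (mod 1769)
4^1024 ≡ 199^2 = 39601 ≡ 683 (mod 1769)
1768 = 1024 + 512 + 128 + 64 + 32 + 8 in binary powers of 2.
So 4^1768 ≡ 683 · 199 · 1669 · 866 · 1358 · 83 ≡ 1445 (mod 1769).
Since 1445 ≠ 1, base 4 is a Fermat witness: 1769 is composite.

1445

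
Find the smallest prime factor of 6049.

23

6049 is odd.
Digit sum 19, not divisible by 3.
Ends in 9: not divisible by 5.
7: 6049 = 7·864 + 1
11: 6049 = 11·549 + 10
13: 6049 = 13·465 + 4
17: 6049 = 17·355 + 14
19: 6049 = 19·318 + 7
23: 6049 = 23·263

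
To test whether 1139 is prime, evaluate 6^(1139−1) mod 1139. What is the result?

920

6^1 ≡ 6 (mod 1139)
6^2 ≡ 6^2 = 36 ≡ 36 (mod 1139)
6^4 ≡ 36^2 = 1296 ≡ 157 (mod 1139)
6^8 ≡ 157^2 = 24649 ≡ 730 (mod 1139)
6^16 ≡ 730^2 = 532900 ≡ 987 (mod 1139)
6^32 ≡ 987^2 = 974169 ≡ 324 (mod 1139)
6^64 ≡ 324^2 = 104976 ≡ 188 (mod 1139)
6^128 ≡ 188^2 = 35344 ≡ 35 (mod 1139)
6^256 ≡ 35^2 = 1225 ≡ 86 (mod 1139)
6^512 ≡ 86^2 = 7396 ≡ 562 (mod 1139)
6^1024 ≡ 562^2 = 315844 ≡ 341 (mod 1139)
1138 = 1024 + 64 + 32 + 16 + 2 in binary powers of 2.
So 6^1138 ≡ 341 · 188 · 324 · 987 · 36 ≡ 920 (mod 1139).
Since 920 ≠ 1, base 6 is a Fermat witness: 1139 is composite.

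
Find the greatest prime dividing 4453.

73

4453 = 61 · 73
73 is prime.
So 4453 = 61 · 73; the largest prime factor is 73.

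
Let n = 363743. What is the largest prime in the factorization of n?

363743 = 61 · 5963
5963 = 67 · 89
89 is prime.
So 363743 = 61 · 67 · 89; the largest prime factor is 89.

89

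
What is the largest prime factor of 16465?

16465 = 5 · 3293
3293 = 37 · 89
89 is prime.
So 16465 = 5 · 37 · 89; the largest prime factor is 89.

89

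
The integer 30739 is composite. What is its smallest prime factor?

30739 is odd.
Digit sum 22, not divisible by 3.
Ends in 9: not divisible by 5.
7: 30739 = 7·4391 + 2
11: 30739 = 11·2794 + 5
13: 30739 = 13·2364 + 7
17: 30739 = 17·1808 + 3
19: 30739 = 19·1617 + 16
23: 30739 = 23·1336 + 11
29: 30739 = 29·1059 + 28
31: 30739 = 31·991 + 18
37: 30739 = 37·830 + 29
41: 30739 = 41·749 + 30
43: 30739 = 43·714 + 37
47: 30739 = 47·654 + 1
53: 30739 = 53·579 + 52
59: 30739 = 59·521

59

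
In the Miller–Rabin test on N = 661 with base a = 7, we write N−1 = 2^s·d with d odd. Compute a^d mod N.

661 − 1 = 660 = 2^2 · 165, so d = 165.
7^1 ≡ 7 (mod 661)
7^2 ≡ 7^2 = 49 ≡ 49 (mod 661)
7^4 ≡ 49^2 = 2401 ≡ 418 (mod 661)
7^8 ≡ 418^2 = 174724 ≡ 220 (mod 661)
7^16 ≡ 220^2 = 48400 ≡ 147 (mod 661)
7^32 ≡ 147^2 = 21609 ≡ 457 (mod 661)
7^64 ≡ 457^2 = 208849 ≡ 634 (mod 661)
7^128 ≡ 634^2 = 401956 ≡ 68 (mod 661)
165 = 128 + 32 + 4 + 1 in binary powers of 2.
So 7^165 ≡ 68 · 457 · 418 · 7 ≡ 555 (mod 661).
Squaring chain: 555 → 660; reaches −1, so base 7 does not prove 661 composite.

555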